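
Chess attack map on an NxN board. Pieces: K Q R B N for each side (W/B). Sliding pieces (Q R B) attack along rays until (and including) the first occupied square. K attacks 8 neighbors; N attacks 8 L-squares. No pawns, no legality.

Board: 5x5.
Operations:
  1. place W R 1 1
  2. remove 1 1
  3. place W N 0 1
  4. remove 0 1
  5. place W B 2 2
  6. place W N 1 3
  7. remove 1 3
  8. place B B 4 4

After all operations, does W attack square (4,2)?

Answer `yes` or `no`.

Op 1: place WR@(1,1)
Op 2: remove (1,1)
Op 3: place WN@(0,1)
Op 4: remove (0,1)
Op 5: place WB@(2,2)
Op 6: place WN@(1,3)
Op 7: remove (1,3)
Op 8: place BB@(4,4)
Per-piece attacks for W:
  WB@(2,2): attacks (3,3) (4,4) (3,1) (4,0) (1,3) (0,4) (1,1) (0,0) [ray(1,1) blocked at (4,4)]
W attacks (4,2): no

Answer: no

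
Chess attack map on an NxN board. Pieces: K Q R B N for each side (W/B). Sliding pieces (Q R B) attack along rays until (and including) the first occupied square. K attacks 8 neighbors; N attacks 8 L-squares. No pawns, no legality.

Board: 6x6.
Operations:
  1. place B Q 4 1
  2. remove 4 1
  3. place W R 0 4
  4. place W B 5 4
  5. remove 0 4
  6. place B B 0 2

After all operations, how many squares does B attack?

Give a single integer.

Answer: 5

Derivation:
Op 1: place BQ@(4,1)
Op 2: remove (4,1)
Op 3: place WR@(0,4)
Op 4: place WB@(5,4)
Op 5: remove (0,4)
Op 6: place BB@(0,2)
Per-piece attacks for B:
  BB@(0,2): attacks (1,3) (2,4) (3,5) (1,1) (2,0)
Union (5 distinct): (1,1) (1,3) (2,0) (2,4) (3,5)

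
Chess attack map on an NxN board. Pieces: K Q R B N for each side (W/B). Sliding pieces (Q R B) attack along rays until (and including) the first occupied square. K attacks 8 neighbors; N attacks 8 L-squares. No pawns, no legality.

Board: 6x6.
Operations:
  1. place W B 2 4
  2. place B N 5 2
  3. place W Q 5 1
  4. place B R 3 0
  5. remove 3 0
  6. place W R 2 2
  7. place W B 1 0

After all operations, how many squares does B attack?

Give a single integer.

Op 1: place WB@(2,4)
Op 2: place BN@(5,2)
Op 3: place WQ@(5,1)
Op 4: place BR@(3,0)
Op 5: remove (3,0)
Op 6: place WR@(2,2)
Op 7: place WB@(1,0)
Per-piece attacks for B:
  BN@(5,2): attacks (4,4) (3,3) (4,0) (3,1)
Union (4 distinct): (3,1) (3,3) (4,0) (4,4)

Answer: 4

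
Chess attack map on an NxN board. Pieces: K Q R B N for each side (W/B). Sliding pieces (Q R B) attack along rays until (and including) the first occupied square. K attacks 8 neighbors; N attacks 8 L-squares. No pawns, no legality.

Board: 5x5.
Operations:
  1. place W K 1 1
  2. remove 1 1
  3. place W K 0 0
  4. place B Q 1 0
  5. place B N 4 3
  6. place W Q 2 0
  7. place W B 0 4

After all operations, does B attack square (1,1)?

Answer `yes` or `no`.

Op 1: place WK@(1,1)
Op 2: remove (1,1)
Op 3: place WK@(0,0)
Op 4: place BQ@(1,0)
Op 5: place BN@(4,3)
Op 6: place WQ@(2,0)
Op 7: place WB@(0,4)
Per-piece attacks for B:
  BQ@(1,0): attacks (1,1) (1,2) (1,3) (1,4) (2,0) (0,0) (2,1) (3,2) (4,3) (0,1) [ray(1,0) blocked at (2,0); ray(-1,0) blocked at (0,0); ray(1,1) blocked at (4,3)]
  BN@(4,3): attacks (2,4) (3,1) (2,2)
B attacks (1,1): yes

Answer: yes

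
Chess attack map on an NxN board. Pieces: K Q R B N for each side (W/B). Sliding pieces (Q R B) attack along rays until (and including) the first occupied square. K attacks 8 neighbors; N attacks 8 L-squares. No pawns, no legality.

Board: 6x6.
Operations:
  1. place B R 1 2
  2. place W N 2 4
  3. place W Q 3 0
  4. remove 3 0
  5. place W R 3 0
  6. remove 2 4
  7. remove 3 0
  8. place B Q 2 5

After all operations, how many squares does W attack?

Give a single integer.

Answer: 0

Derivation:
Op 1: place BR@(1,2)
Op 2: place WN@(2,4)
Op 3: place WQ@(3,0)
Op 4: remove (3,0)
Op 5: place WR@(3,0)
Op 6: remove (2,4)
Op 7: remove (3,0)
Op 8: place BQ@(2,5)
Per-piece attacks for W:
Union (0 distinct): (none)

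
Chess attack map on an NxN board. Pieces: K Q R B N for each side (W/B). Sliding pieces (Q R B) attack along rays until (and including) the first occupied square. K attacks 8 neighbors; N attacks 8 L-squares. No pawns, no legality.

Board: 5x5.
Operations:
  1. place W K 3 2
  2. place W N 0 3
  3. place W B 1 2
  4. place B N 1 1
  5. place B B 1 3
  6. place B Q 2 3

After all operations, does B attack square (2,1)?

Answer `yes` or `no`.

Answer: yes

Derivation:
Op 1: place WK@(3,2)
Op 2: place WN@(0,3)
Op 3: place WB@(1,2)
Op 4: place BN@(1,1)
Op 5: place BB@(1,3)
Op 6: place BQ@(2,3)
Per-piece attacks for B:
  BN@(1,1): attacks (2,3) (3,2) (0,3) (3,0)
  BB@(1,3): attacks (2,4) (2,2) (3,1) (4,0) (0,4) (0,2)
  BQ@(2,3): attacks (2,4) (2,2) (2,1) (2,0) (3,3) (4,3) (1,3) (3,4) (3,2) (1,4) (1,2) [ray(-1,0) blocked at (1,3); ray(1,-1) blocked at (3,2); ray(-1,-1) blocked at (1,2)]
B attacks (2,1): yes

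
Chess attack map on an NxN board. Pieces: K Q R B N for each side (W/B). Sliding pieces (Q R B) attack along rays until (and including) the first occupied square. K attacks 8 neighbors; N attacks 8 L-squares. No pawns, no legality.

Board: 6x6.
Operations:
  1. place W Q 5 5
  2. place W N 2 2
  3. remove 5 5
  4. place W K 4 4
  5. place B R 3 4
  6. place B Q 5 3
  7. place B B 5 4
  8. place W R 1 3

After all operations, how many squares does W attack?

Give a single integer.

Answer: 18

Derivation:
Op 1: place WQ@(5,5)
Op 2: place WN@(2,2)
Op 3: remove (5,5)
Op 4: place WK@(4,4)
Op 5: place BR@(3,4)
Op 6: place BQ@(5,3)
Op 7: place BB@(5,4)
Op 8: place WR@(1,3)
Per-piece attacks for W:
  WR@(1,3): attacks (1,4) (1,5) (1,2) (1,1) (1,0) (2,3) (3,3) (4,3) (5,3) (0,3) [ray(1,0) blocked at (5,3)]
  WN@(2,2): attacks (3,4) (4,3) (1,4) (0,3) (3,0) (4,1) (1,0) (0,1)
  WK@(4,4): attacks (4,5) (4,3) (5,4) (3,4) (5,5) (5,3) (3,5) (3,3)
Union (18 distinct): (0,1) (0,3) (1,0) (1,1) (1,2) (1,4) (1,5) (2,3) (3,0) (3,3) (3,4) (3,5) (4,1) (4,3) (4,5) (5,3) (5,4) (5,5)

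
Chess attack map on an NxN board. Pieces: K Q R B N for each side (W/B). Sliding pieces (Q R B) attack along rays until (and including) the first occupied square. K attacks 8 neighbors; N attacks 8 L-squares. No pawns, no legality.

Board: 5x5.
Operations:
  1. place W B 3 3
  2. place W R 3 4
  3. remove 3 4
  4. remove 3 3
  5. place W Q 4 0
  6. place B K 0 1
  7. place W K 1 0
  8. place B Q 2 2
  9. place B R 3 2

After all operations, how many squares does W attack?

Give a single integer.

Op 1: place WB@(3,3)
Op 2: place WR@(3,4)
Op 3: remove (3,4)
Op 4: remove (3,3)
Op 5: place WQ@(4,0)
Op 6: place BK@(0,1)
Op 7: place WK@(1,0)
Op 8: place BQ@(2,2)
Op 9: place BR@(3,2)
Per-piece attacks for W:
  WK@(1,0): attacks (1,1) (2,0) (0,0) (2,1) (0,1)
  WQ@(4,0): attacks (4,1) (4,2) (4,3) (4,4) (3,0) (2,0) (1,0) (3,1) (2,2) [ray(-1,0) blocked at (1,0); ray(-1,1) blocked at (2,2)]
Union (13 distinct): (0,0) (0,1) (1,0) (1,1) (2,0) (2,1) (2,2) (3,0) (3,1) (4,1) (4,2) (4,3) (4,4)

Answer: 13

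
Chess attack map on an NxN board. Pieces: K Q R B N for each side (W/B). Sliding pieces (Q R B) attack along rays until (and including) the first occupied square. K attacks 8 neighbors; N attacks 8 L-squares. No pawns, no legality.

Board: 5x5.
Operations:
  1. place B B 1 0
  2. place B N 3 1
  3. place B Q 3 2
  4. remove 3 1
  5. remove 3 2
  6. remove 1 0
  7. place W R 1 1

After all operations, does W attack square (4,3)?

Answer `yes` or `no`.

Answer: no

Derivation:
Op 1: place BB@(1,0)
Op 2: place BN@(3,1)
Op 3: place BQ@(3,2)
Op 4: remove (3,1)
Op 5: remove (3,2)
Op 6: remove (1,0)
Op 7: place WR@(1,1)
Per-piece attacks for W:
  WR@(1,1): attacks (1,2) (1,3) (1,4) (1,0) (2,1) (3,1) (4,1) (0,1)
W attacks (4,3): no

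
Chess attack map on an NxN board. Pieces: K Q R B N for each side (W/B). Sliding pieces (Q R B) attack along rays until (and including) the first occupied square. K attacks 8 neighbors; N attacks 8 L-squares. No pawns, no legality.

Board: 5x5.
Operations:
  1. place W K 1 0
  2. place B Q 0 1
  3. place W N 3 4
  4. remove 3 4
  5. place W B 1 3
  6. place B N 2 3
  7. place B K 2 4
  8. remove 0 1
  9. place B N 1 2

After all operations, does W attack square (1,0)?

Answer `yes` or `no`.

Op 1: place WK@(1,0)
Op 2: place BQ@(0,1)
Op 3: place WN@(3,4)
Op 4: remove (3,4)
Op 5: place WB@(1,3)
Op 6: place BN@(2,3)
Op 7: place BK@(2,4)
Op 8: remove (0,1)
Op 9: place BN@(1,2)
Per-piece attacks for W:
  WK@(1,0): attacks (1,1) (2,0) (0,0) (2,1) (0,1)
  WB@(1,3): attacks (2,4) (2,2) (3,1) (4,0) (0,4) (0,2) [ray(1,1) blocked at (2,4)]
W attacks (1,0): no

Answer: no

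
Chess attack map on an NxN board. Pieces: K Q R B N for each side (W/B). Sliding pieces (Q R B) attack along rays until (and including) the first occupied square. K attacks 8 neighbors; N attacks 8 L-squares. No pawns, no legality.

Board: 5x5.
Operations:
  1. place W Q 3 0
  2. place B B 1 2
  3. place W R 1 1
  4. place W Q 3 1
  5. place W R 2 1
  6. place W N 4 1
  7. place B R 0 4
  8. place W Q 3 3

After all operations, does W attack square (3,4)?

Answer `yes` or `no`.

Op 1: place WQ@(3,0)
Op 2: place BB@(1,2)
Op 3: place WR@(1,1)
Op 4: place WQ@(3,1)
Op 5: place WR@(2,1)
Op 6: place WN@(4,1)
Op 7: place BR@(0,4)
Op 8: place WQ@(3,3)
Per-piece attacks for W:
  WR@(1,1): attacks (1,2) (1,0) (2,1) (0,1) [ray(0,1) blocked at (1,2); ray(1,0) blocked at (2,1)]
  WR@(2,1): attacks (2,2) (2,3) (2,4) (2,0) (3,1) (1,1) [ray(1,0) blocked at (3,1); ray(-1,0) blocked at (1,1)]
  WQ@(3,0): attacks (3,1) (4,0) (2,0) (1,0) (0,0) (4,1) (2,1) [ray(0,1) blocked at (3,1); ray(1,1) blocked at (4,1); ray(-1,1) blocked at (2,1)]
  WQ@(3,1): attacks (3,2) (3,3) (3,0) (4,1) (2,1) (4,2) (4,0) (2,2) (1,3) (0,4) (2,0) [ray(0,1) blocked at (3,3); ray(0,-1) blocked at (3,0); ray(1,0) blocked at (4,1); ray(-1,0) blocked at (2,1); ray(-1,1) blocked at (0,4)]
  WQ@(3,3): attacks (3,4) (3,2) (3,1) (4,3) (2,3) (1,3) (0,3) (4,4) (4,2) (2,4) (2,2) (1,1) [ray(0,-1) blocked at (3,1); ray(-1,-1) blocked at (1,1)]
  WN@(4,1): attacks (3,3) (2,2) (2,0)
W attacks (3,4): yes

Answer: yes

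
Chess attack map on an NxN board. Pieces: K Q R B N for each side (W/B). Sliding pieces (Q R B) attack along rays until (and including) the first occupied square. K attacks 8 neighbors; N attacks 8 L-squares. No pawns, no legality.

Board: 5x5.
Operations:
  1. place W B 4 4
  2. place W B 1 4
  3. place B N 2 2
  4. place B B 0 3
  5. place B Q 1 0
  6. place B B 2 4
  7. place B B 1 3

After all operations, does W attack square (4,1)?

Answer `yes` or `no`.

Op 1: place WB@(4,4)
Op 2: place WB@(1,4)
Op 3: place BN@(2,2)
Op 4: place BB@(0,3)
Op 5: place BQ@(1,0)
Op 6: place BB@(2,4)
Op 7: place BB@(1,3)
Per-piece attacks for W:
  WB@(1,4): attacks (2,3) (3,2) (4,1) (0,3) [ray(-1,-1) blocked at (0,3)]
  WB@(4,4): attacks (3,3) (2,2) [ray(-1,-1) blocked at (2,2)]
W attacks (4,1): yes

Answer: yes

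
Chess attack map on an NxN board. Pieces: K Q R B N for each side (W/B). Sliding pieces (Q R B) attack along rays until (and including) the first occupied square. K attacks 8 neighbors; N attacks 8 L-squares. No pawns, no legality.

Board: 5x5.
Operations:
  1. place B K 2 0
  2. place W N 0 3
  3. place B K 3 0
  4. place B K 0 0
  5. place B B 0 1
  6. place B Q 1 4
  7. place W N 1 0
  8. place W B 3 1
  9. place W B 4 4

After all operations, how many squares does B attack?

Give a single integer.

Op 1: place BK@(2,0)
Op 2: place WN@(0,3)
Op 3: place BK@(3,0)
Op 4: place BK@(0,0)
Op 5: place BB@(0,1)
Op 6: place BQ@(1,4)
Op 7: place WN@(1,0)
Op 8: place WB@(3,1)
Op 9: place WB@(4,4)
Per-piece attacks for B:
  BK@(0,0): attacks (0,1) (1,0) (1,1)
  BB@(0,1): attacks (1,2) (2,3) (3,4) (1,0) [ray(1,-1) blocked at (1,0)]
  BQ@(1,4): attacks (1,3) (1,2) (1,1) (1,0) (2,4) (3,4) (4,4) (0,4) (2,3) (3,2) (4,1) (0,3) [ray(0,-1) blocked at (1,0); ray(1,0) blocked at (4,4); ray(-1,-1) blocked at (0,3)]
  BK@(2,0): attacks (2,1) (3,0) (1,0) (3,1) (1,1)
  BK@(3,0): attacks (3,1) (4,0) (2,0) (4,1) (2,1)
Union (18 distinct): (0,1) (0,3) (0,4) (1,0) (1,1) (1,2) (1,3) (2,0) (2,1) (2,3) (2,4) (3,0) (3,1) (3,2) (3,4) (4,0) (4,1) (4,4)

Answer: 18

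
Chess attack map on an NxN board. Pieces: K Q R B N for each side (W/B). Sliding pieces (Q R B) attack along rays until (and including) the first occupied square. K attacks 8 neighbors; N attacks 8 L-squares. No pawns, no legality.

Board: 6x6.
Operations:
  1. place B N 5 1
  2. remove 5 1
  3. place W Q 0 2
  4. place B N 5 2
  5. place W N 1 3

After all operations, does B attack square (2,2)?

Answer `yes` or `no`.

Answer: no

Derivation:
Op 1: place BN@(5,1)
Op 2: remove (5,1)
Op 3: place WQ@(0,2)
Op 4: place BN@(5,2)
Op 5: place WN@(1,3)
Per-piece attacks for B:
  BN@(5,2): attacks (4,4) (3,3) (4,0) (3,1)
B attacks (2,2): no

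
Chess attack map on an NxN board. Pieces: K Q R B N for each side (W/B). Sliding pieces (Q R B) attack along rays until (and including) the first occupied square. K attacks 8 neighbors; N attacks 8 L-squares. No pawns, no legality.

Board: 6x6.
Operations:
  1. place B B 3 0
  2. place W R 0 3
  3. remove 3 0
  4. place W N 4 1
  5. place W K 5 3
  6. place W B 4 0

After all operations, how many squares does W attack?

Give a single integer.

Op 1: place BB@(3,0)
Op 2: place WR@(0,3)
Op 3: remove (3,0)
Op 4: place WN@(4,1)
Op 5: place WK@(5,3)
Op 6: place WB@(4,0)
Per-piece attacks for W:
  WR@(0,3): attacks (0,4) (0,5) (0,2) (0,1) (0,0) (1,3) (2,3) (3,3) (4,3) (5,3) [ray(1,0) blocked at (5,3)]
  WB@(4,0): attacks (5,1) (3,1) (2,2) (1,3) (0,4)
  WN@(4,1): attacks (5,3) (3,3) (2,2) (2,0)
  WK@(5,3): attacks (5,4) (5,2) (4,3) (4,4) (4,2)
Union (18 distinct): (0,0) (0,1) (0,2) (0,4) (0,5) (1,3) (2,0) (2,2) (2,3) (3,1) (3,3) (4,2) (4,3) (4,4) (5,1) (5,2) (5,3) (5,4)

Answer: 18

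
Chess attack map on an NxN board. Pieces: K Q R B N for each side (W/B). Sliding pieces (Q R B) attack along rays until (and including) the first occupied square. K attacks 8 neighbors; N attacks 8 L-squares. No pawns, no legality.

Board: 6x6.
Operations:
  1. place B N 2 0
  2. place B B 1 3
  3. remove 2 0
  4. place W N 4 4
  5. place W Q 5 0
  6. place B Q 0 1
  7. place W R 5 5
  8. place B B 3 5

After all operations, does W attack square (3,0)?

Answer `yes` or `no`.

Answer: yes

Derivation:
Op 1: place BN@(2,0)
Op 2: place BB@(1,3)
Op 3: remove (2,0)
Op 4: place WN@(4,4)
Op 5: place WQ@(5,0)
Op 6: place BQ@(0,1)
Op 7: place WR@(5,5)
Op 8: place BB@(3,5)
Per-piece attacks for W:
  WN@(4,4): attacks (2,5) (5,2) (3,2) (2,3)
  WQ@(5,0): attacks (5,1) (5,2) (5,3) (5,4) (5,5) (4,0) (3,0) (2,0) (1,0) (0,0) (4,1) (3,2) (2,3) (1,4) (0,5) [ray(0,1) blocked at (5,5)]
  WR@(5,5): attacks (5,4) (5,3) (5,2) (5,1) (5,0) (4,5) (3,5) [ray(0,-1) blocked at (5,0); ray(-1,0) blocked at (3,5)]
W attacks (3,0): yes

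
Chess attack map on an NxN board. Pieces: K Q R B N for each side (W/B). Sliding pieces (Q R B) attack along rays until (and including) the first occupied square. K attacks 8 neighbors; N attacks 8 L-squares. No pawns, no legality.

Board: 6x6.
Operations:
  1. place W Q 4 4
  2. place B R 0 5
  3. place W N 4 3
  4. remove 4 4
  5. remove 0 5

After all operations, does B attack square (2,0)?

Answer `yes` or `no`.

Answer: no

Derivation:
Op 1: place WQ@(4,4)
Op 2: place BR@(0,5)
Op 3: place WN@(4,3)
Op 4: remove (4,4)
Op 5: remove (0,5)
Per-piece attacks for B:
B attacks (2,0): no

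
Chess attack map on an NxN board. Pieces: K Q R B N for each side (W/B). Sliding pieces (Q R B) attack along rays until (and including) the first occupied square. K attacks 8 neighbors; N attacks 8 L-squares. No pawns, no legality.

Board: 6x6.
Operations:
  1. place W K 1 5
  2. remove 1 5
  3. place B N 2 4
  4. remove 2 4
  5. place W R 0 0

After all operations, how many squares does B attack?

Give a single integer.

Op 1: place WK@(1,5)
Op 2: remove (1,5)
Op 3: place BN@(2,4)
Op 4: remove (2,4)
Op 5: place WR@(0,0)
Per-piece attacks for B:
Union (0 distinct): (none)

Answer: 0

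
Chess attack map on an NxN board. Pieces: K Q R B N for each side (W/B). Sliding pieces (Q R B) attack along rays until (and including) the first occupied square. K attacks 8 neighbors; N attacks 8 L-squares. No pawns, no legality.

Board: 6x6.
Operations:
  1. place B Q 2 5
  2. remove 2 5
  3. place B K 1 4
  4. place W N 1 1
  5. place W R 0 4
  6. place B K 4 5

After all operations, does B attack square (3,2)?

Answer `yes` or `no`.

Op 1: place BQ@(2,5)
Op 2: remove (2,5)
Op 3: place BK@(1,4)
Op 4: place WN@(1,1)
Op 5: place WR@(0,4)
Op 6: place BK@(4,5)
Per-piece attacks for B:
  BK@(1,4): attacks (1,5) (1,3) (2,4) (0,4) (2,5) (2,3) (0,5) (0,3)
  BK@(4,5): attacks (4,4) (5,5) (3,5) (5,4) (3,4)
B attacks (3,2): no

Answer: no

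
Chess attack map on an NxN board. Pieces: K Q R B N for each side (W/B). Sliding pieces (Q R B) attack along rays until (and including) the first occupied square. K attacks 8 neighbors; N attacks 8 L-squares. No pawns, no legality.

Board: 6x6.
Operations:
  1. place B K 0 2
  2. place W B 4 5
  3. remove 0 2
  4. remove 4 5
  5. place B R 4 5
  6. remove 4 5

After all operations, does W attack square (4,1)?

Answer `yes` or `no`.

Op 1: place BK@(0,2)
Op 2: place WB@(4,5)
Op 3: remove (0,2)
Op 4: remove (4,5)
Op 5: place BR@(4,5)
Op 6: remove (4,5)
Per-piece attacks for W:
W attacks (4,1): no

Answer: no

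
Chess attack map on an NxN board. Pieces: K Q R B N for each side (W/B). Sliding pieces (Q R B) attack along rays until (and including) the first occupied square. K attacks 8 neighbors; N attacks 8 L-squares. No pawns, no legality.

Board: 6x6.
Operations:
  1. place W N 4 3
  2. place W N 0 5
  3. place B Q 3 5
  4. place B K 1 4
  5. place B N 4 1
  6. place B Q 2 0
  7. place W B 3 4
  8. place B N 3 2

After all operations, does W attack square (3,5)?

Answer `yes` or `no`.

Answer: yes

Derivation:
Op 1: place WN@(4,3)
Op 2: place WN@(0,5)
Op 3: place BQ@(3,5)
Op 4: place BK@(1,4)
Op 5: place BN@(4,1)
Op 6: place BQ@(2,0)
Op 7: place WB@(3,4)
Op 8: place BN@(3,2)
Per-piece attacks for W:
  WN@(0,5): attacks (1,3) (2,4)
  WB@(3,4): attacks (4,5) (4,3) (2,5) (2,3) (1,2) (0,1) [ray(1,-1) blocked at (4,3)]
  WN@(4,3): attacks (5,5) (3,5) (2,4) (5,1) (3,1) (2,2)
W attacks (3,5): yes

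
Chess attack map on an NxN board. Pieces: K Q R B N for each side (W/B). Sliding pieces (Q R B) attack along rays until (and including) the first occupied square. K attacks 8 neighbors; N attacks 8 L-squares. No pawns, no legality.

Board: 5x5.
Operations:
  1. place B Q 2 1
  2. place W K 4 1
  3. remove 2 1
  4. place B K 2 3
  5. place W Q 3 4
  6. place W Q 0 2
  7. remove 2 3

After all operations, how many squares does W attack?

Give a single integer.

Answer: 20

Derivation:
Op 1: place BQ@(2,1)
Op 2: place WK@(4,1)
Op 3: remove (2,1)
Op 4: place BK@(2,3)
Op 5: place WQ@(3,4)
Op 6: place WQ@(0,2)
Op 7: remove (2,3)
Per-piece attacks for W:
  WQ@(0,2): attacks (0,3) (0,4) (0,1) (0,0) (1,2) (2,2) (3,2) (4,2) (1,3) (2,4) (1,1) (2,0)
  WQ@(3,4): attacks (3,3) (3,2) (3,1) (3,0) (4,4) (2,4) (1,4) (0,4) (4,3) (2,3) (1,2) (0,1)
  WK@(4,1): attacks (4,2) (4,0) (3,1) (3,2) (3,0)
Union (20 distinct): (0,0) (0,1) (0,3) (0,4) (1,1) (1,2) (1,3) (1,4) (2,0) (2,2) (2,3) (2,4) (3,0) (3,1) (3,2) (3,3) (4,0) (4,2) (4,3) (4,4)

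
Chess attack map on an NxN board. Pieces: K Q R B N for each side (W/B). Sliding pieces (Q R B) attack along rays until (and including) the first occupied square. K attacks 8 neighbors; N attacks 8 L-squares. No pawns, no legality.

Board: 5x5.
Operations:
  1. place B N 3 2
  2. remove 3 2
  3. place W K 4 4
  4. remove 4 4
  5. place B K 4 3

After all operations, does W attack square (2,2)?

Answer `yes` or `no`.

Answer: no

Derivation:
Op 1: place BN@(3,2)
Op 2: remove (3,2)
Op 3: place WK@(4,4)
Op 4: remove (4,4)
Op 5: place BK@(4,3)
Per-piece attacks for W:
W attacks (2,2): no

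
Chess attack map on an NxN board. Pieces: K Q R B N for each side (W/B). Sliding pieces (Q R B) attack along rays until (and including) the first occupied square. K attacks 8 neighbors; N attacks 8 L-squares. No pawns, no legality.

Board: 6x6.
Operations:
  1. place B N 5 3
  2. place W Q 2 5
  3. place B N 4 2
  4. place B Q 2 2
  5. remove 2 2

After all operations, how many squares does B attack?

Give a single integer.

Answer: 9

Derivation:
Op 1: place BN@(5,3)
Op 2: place WQ@(2,5)
Op 3: place BN@(4,2)
Op 4: place BQ@(2,2)
Op 5: remove (2,2)
Per-piece attacks for B:
  BN@(4,2): attacks (5,4) (3,4) (2,3) (5,0) (3,0) (2,1)
  BN@(5,3): attacks (4,5) (3,4) (4,1) (3,2)
Union (9 distinct): (2,1) (2,3) (3,0) (3,2) (3,4) (4,1) (4,5) (5,0) (5,4)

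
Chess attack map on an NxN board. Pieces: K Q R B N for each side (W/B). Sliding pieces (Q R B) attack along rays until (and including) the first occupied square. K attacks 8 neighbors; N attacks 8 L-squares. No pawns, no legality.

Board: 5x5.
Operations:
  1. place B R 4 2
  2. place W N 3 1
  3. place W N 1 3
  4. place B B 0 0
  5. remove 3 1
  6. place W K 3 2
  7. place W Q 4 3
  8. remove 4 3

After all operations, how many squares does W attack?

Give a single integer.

Answer: 11

Derivation:
Op 1: place BR@(4,2)
Op 2: place WN@(3,1)
Op 3: place WN@(1,3)
Op 4: place BB@(0,0)
Op 5: remove (3,1)
Op 6: place WK@(3,2)
Op 7: place WQ@(4,3)
Op 8: remove (4,3)
Per-piece attacks for W:
  WN@(1,3): attacks (3,4) (2,1) (3,2) (0,1)
  WK@(3,2): attacks (3,3) (3,1) (4,2) (2,2) (4,3) (4,1) (2,3) (2,1)
Union (11 distinct): (0,1) (2,1) (2,2) (2,3) (3,1) (3,2) (3,3) (3,4) (4,1) (4,2) (4,3)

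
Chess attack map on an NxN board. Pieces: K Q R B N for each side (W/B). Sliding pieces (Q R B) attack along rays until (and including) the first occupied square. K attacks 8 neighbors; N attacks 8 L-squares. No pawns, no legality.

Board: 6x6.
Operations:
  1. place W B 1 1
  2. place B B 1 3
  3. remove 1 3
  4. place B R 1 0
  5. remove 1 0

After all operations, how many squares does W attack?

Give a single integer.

Answer: 7

Derivation:
Op 1: place WB@(1,1)
Op 2: place BB@(1,3)
Op 3: remove (1,3)
Op 4: place BR@(1,0)
Op 5: remove (1,0)
Per-piece attacks for W:
  WB@(1,1): attacks (2,2) (3,3) (4,4) (5,5) (2,0) (0,2) (0,0)
Union (7 distinct): (0,0) (0,2) (2,0) (2,2) (3,3) (4,4) (5,5)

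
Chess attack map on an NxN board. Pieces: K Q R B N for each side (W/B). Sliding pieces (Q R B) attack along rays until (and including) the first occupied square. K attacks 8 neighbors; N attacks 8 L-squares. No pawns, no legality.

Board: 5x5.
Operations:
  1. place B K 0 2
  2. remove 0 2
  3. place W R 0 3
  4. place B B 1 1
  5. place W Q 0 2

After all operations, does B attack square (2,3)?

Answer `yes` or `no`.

Answer: no

Derivation:
Op 1: place BK@(0,2)
Op 2: remove (0,2)
Op 3: place WR@(0,3)
Op 4: place BB@(1,1)
Op 5: place WQ@(0,2)
Per-piece attacks for B:
  BB@(1,1): attacks (2,2) (3,3) (4,4) (2,0) (0,2) (0,0) [ray(-1,1) blocked at (0,2)]
B attacks (2,3): no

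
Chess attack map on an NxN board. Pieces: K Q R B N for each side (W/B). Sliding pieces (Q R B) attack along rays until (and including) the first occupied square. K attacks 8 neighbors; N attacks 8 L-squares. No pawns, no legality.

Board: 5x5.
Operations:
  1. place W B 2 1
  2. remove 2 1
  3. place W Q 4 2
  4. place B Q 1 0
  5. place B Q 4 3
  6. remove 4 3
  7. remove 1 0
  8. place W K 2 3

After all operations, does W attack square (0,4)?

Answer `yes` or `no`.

Op 1: place WB@(2,1)
Op 2: remove (2,1)
Op 3: place WQ@(4,2)
Op 4: place BQ@(1,0)
Op 5: place BQ@(4,3)
Op 6: remove (4,3)
Op 7: remove (1,0)
Op 8: place WK@(2,3)
Per-piece attacks for W:
  WK@(2,3): attacks (2,4) (2,2) (3,3) (1,3) (3,4) (3,2) (1,4) (1,2)
  WQ@(4,2): attacks (4,3) (4,4) (4,1) (4,0) (3,2) (2,2) (1,2) (0,2) (3,3) (2,4) (3,1) (2,0)
W attacks (0,4): no

Answer: no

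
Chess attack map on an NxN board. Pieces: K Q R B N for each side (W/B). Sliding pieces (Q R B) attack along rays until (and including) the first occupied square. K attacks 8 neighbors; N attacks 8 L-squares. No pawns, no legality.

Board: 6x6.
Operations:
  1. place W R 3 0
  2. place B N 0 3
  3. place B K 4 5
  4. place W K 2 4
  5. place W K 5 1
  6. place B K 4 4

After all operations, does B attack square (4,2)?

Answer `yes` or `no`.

Answer: no

Derivation:
Op 1: place WR@(3,0)
Op 2: place BN@(0,3)
Op 3: place BK@(4,5)
Op 4: place WK@(2,4)
Op 5: place WK@(5,1)
Op 6: place BK@(4,4)
Per-piece attacks for B:
  BN@(0,3): attacks (1,5) (2,4) (1,1) (2,2)
  BK@(4,4): attacks (4,5) (4,3) (5,4) (3,4) (5,5) (5,3) (3,5) (3,3)
  BK@(4,5): attacks (4,4) (5,5) (3,5) (5,4) (3,4)
B attacks (4,2): no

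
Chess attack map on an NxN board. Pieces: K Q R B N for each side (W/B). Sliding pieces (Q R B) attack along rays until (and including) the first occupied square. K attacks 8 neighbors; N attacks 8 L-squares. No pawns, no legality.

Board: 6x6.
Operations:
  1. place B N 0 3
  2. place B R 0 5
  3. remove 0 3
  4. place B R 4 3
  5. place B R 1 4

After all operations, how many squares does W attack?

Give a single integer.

Op 1: place BN@(0,3)
Op 2: place BR@(0,5)
Op 3: remove (0,3)
Op 4: place BR@(4,3)
Op 5: place BR@(1,4)
Per-piece attacks for W:
Union (0 distinct): (none)

Answer: 0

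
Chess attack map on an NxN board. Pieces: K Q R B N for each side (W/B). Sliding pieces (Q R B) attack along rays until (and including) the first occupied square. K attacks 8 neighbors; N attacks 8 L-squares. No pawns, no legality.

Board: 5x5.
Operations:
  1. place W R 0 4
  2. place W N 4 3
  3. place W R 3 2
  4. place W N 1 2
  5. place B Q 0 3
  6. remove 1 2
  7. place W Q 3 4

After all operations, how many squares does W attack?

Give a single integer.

Op 1: place WR@(0,4)
Op 2: place WN@(4,3)
Op 3: place WR@(3,2)
Op 4: place WN@(1,2)
Op 5: place BQ@(0,3)
Op 6: remove (1,2)
Op 7: place WQ@(3,4)
Per-piece attacks for W:
  WR@(0,4): attacks (0,3) (1,4) (2,4) (3,4) [ray(0,-1) blocked at (0,3); ray(1,0) blocked at (3,4)]
  WR@(3,2): attacks (3,3) (3,4) (3,1) (3,0) (4,2) (2,2) (1,2) (0,2) [ray(0,1) blocked at (3,4)]
  WQ@(3,4): attacks (3,3) (3,2) (4,4) (2,4) (1,4) (0,4) (4,3) (2,3) (1,2) (0,1) [ray(0,-1) blocked at (3,2); ray(-1,0) blocked at (0,4); ray(1,-1) blocked at (4,3)]
  WN@(4,3): attacks (2,4) (3,1) (2,2)
Union (17 distinct): (0,1) (0,2) (0,3) (0,4) (1,2) (1,4) (2,2) (2,3) (2,4) (3,0) (3,1) (3,2) (3,3) (3,4) (4,2) (4,3) (4,4)

Answer: 17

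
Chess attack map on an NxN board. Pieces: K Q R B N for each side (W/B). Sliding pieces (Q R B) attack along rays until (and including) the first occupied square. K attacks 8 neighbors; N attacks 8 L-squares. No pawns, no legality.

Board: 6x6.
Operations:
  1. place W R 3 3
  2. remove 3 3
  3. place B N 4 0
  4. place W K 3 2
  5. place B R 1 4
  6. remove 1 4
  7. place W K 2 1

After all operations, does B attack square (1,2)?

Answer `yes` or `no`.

Op 1: place WR@(3,3)
Op 2: remove (3,3)
Op 3: place BN@(4,0)
Op 4: place WK@(3,2)
Op 5: place BR@(1,4)
Op 6: remove (1,4)
Op 7: place WK@(2,1)
Per-piece attacks for B:
  BN@(4,0): attacks (5,2) (3,2) (2,1)
B attacks (1,2): no

Answer: no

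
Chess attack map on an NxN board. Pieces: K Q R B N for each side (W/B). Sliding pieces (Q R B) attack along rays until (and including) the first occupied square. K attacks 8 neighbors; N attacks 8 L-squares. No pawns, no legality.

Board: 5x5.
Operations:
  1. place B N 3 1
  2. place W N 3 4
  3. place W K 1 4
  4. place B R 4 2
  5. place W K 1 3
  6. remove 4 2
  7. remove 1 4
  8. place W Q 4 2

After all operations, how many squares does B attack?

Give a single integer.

Op 1: place BN@(3,1)
Op 2: place WN@(3,4)
Op 3: place WK@(1,4)
Op 4: place BR@(4,2)
Op 5: place WK@(1,3)
Op 6: remove (4,2)
Op 7: remove (1,4)
Op 8: place WQ@(4,2)
Per-piece attacks for B:
  BN@(3,1): attacks (4,3) (2,3) (1,2) (1,0)
Union (4 distinct): (1,0) (1,2) (2,3) (4,3)

Answer: 4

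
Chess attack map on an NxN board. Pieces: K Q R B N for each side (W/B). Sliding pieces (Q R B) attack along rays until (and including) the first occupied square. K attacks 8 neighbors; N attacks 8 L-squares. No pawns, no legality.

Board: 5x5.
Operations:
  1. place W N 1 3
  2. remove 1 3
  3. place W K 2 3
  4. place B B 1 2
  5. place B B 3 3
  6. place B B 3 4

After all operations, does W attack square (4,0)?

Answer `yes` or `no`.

Answer: no

Derivation:
Op 1: place WN@(1,3)
Op 2: remove (1,3)
Op 3: place WK@(2,3)
Op 4: place BB@(1,2)
Op 5: place BB@(3,3)
Op 6: place BB@(3,4)
Per-piece attacks for W:
  WK@(2,3): attacks (2,4) (2,2) (3,3) (1,3) (3,4) (3,2) (1,4) (1,2)
W attacks (4,0): no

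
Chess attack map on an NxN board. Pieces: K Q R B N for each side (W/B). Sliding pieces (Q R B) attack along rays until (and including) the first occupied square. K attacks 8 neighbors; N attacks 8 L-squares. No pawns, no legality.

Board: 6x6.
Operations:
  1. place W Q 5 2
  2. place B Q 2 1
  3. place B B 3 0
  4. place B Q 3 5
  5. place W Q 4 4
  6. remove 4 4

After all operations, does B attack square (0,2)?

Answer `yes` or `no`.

Answer: yes

Derivation:
Op 1: place WQ@(5,2)
Op 2: place BQ@(2,1)
Op 3: place BB@(3,0)
Op 4: place BQ@(3,5)
Op 5: place WQ@(4,4)
Op 6: remove (4,4)
Per-piece attacks for B:
  BQ@(2,1): attacks (2,2) (2,3) (2,4) (2,5) (2,0) (3,1) (4,1) (5,1) (1,1) (0,1) (3,2) (4,3) (5,4) (3,0) (1,2) (0,3) (1,0) [ray(1,-1) blocked at (3,0)]
  BB@(3,0): attacks (4,1) (5,2) (2,1) [ray(1,1) blocked at (5,2); ray(-1,1) blocked at (2,1)]
  BQ@(3,5): attacks (3,4) (3,3) (3,2) (3,1) (3,0) (4,5) (5,5) (2,5) (1,5) (0,5) (4,4) (5,3) (2,4) (1,3) (0,2) [ray(0,-1) blocked at (3,0)]
B attacks (0,2): yes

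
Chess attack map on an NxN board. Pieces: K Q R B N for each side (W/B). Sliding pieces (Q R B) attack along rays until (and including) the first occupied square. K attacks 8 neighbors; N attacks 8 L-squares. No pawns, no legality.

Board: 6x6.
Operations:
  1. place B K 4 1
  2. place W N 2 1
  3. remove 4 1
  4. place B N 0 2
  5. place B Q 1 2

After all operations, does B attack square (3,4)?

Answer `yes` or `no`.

Op 1: place BK@(4,1)
Op 2: place WN@(2,1)
Op 3: remove (4,1)
Op 4: place BN@(0,2)
Op 5: place BQ@(1,2)
Per-piece attacks for B:
  BN@(0,2): attacks (1,4) (2,3) (1,0) (2,1)
  BQ@(1,2): attacks (1,3) (1,4) (1,5) (1,1) (1,0) (2,2) (3,2) (4,2) (5,2) (0,2) (2,3) (3,4) (4,5) (2,1) (0,3) (0,1) [ray(-1,0) blocked at (0,2); ray(1,-1) blocked at (2,1)]
B attacks (3,4): yes

Answer: yes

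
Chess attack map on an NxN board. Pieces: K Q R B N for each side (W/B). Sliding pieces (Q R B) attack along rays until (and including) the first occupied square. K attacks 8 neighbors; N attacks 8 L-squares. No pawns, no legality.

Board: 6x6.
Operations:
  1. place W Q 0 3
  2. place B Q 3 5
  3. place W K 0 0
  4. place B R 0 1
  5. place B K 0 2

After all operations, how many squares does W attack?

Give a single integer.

Answer: 16

Derivation:
Op 1: place WQ@(0,3)
Op 2: place BQ@(3,5)
Op 3: place WK@(0,0)
Op 4: place BR@(0,1)
Op 5: place BK@(0,2)
Per-piece attacks for W:
  WK@(0,0): attacks (0,1) (1,0) (1,1)
  WQ@(0,3): attacks (0,4) (0,5) (0,2) (1,3) (2,3) (3,3) (4,3) (5,3) (1,4) (2,5) (1,2) (2,1) (3,0) [ray(0,-1) blocked at (0,2)]
Union (16 distinct): (0,1) (0,2) (0,4) (0,5) (1,0) (1,1) (1,2) (1,3) (1,4) (2,1) (2,3) (2,5) (3,0) (3,3) (4,3) (5,3)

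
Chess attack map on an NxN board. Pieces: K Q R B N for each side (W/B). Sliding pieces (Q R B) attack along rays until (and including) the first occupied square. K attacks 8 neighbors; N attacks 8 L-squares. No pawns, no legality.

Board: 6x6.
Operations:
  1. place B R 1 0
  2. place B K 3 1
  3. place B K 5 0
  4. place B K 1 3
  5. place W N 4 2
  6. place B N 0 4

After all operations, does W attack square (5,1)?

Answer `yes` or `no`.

Answer: no

Derivation:
Op 1: place BR@(1,0)
Op 2: place BK@(3,1)
Op 3: place BK@(5,0)
Op 4: place BK@(1,3)
Op 5: place WN@(4,2)
Op 6: place BN@(0,4)
Per-piece attacks for W:
  WN@(4,2): attacks (5,4) (3,4) (2,3) (5,0) (3,0) (2,1)
W attacks (5,1): no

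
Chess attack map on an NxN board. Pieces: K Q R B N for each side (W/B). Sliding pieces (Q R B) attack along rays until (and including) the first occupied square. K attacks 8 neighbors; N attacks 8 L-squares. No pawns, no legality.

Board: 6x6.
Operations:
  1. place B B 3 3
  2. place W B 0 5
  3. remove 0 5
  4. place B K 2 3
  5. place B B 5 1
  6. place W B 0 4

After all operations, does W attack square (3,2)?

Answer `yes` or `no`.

Op 1: place BB@(3,3)
Op 2: place WB@(0,5)
Op 3: remove (0,5)
Op 4: place BK@(2,3)
Op 5: place BB@(5,1)
Op 6: place WB@(0,4)
Per-piece attacks for W:
  WB@(0,4): attacks (1,5) (1,3) (2,2) (3,1) (4,0)
W attacks (3,2): no

Answer: no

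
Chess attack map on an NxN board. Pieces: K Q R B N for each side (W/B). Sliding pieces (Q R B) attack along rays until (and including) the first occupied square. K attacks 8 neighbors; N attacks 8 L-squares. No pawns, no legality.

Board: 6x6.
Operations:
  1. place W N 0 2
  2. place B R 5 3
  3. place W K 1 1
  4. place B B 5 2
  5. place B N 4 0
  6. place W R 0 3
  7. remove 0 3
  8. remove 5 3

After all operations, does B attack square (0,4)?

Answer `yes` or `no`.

Op 1: place WN@(0,2)
Op 2: place BR@(5,3)
Op 3: place WK@(1,1)
Op 4: place BB@(5,2)
Op 5: place BN@(4,0)
Op 6: place WR@(0,3)
Op 7: remove (0,3)
Op 8: remove (5,3)
Per-piece attacks for B:
  BN@(4,0): attacks (5,2) (3,2) (2,1)
  BB@(5,2): attacks (4,3) (3,4) (2,5) (4,1) (3,0)
B attacks (0,4): no

Answer: no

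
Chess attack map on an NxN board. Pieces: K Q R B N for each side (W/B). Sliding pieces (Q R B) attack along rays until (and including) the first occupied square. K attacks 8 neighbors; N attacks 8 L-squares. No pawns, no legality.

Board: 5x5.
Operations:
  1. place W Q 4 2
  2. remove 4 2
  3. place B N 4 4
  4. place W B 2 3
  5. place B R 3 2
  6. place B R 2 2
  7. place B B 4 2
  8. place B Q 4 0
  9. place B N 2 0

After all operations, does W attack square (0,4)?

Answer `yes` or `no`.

Answer: no

Derivation:
Op 1: place WQ@(4,2)
Op 2: remove (4,2)
Op 3: place BN@(4,4)
Op 4: place WB@(2,3)
Op 5: place BR@(3,2)
Op 6: place BR@(2,2)
Op 7: place BB@(4,2)
Op 8: place BQ@(4,0)
Op 9: place BN@(2,0)
Per-piece attacks for W:
  WB@(2,3): attacks (3,4) (3,2) (1,4) (1,2) (0,1) [ray(1,-1) blocked at (3,2)]
W attacks (0,4): no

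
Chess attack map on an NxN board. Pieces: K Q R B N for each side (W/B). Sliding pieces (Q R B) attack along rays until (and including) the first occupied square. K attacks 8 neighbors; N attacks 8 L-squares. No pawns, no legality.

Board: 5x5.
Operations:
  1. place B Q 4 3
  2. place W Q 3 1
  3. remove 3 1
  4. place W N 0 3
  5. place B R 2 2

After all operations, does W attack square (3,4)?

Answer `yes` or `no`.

Op 1: place BQ@(4,3)
Op 2: place WQ@(3,1)
Op 3: remove (3,1)
Op 4: place WN@(0,3)
Op 5: place BR@(2,2)
Per-piece attacks for W:
  WN@(0,3): attacks (2,4) (1,1) (2,2)
W attacks (3,4): no

Answer: no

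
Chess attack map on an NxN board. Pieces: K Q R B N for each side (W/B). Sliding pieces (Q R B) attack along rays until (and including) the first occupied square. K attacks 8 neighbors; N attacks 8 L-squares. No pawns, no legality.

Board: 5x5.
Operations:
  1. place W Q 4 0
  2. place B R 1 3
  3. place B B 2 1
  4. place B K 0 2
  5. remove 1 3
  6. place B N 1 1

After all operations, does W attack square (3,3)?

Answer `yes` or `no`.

Op 1: place WQ@(4,0)
Op 2: place BR@(1,3)
Op 3: place BB@(2,1)
Op 4: place BK@(0,2)
Op 5: remove (1,3)
Op 6: place BN@(1,1)
Per-piece attacks for W:
  WQ@(4,0): attacks (4,1) (4,2) (4,3) (4,4) (3,0) (2,0) (1,0) (0,0) (3,1) (2,2) (1,3) (0,4)
W attacks (3,3): no

Answer: no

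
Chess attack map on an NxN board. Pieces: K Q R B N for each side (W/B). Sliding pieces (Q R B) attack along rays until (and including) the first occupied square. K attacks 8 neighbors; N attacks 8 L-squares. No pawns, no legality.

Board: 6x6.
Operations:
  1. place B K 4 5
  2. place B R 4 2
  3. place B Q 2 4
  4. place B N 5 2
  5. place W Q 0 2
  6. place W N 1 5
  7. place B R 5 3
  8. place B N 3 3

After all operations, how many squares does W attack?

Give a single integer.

Answer: 15

Derivation:
Op 1: place BK@(4,5)
Op 2: place BR@(4,2)
Op 3: place BQ@(2,4)
Op 4: place BN@(5,2)
Op 5: place WQ@(0,2)
Op 6: place WN@(1,5)
Op 7: place BR@(5,3)
Op 8: place BN@(3,3)
Per-piece attacks for W:
  WQ@(0,2): attacks (0,3) (0,4) (0,5) (0,1) (0,0) (1,2) (2,2) (3,2) (4,2) (1,3) (2,4) (1,1) (2,0) [ray(1,0) blocked at (4,2); ray(1,1) blocked at (2,4)]
  WN@(1,5): attacks (2,3) (3,4) (0,3)
Union (15 distinct): (0,0) (0,1) (0,3) (0,4) (0,5) (1,1) (1,2) (1,3) (2,0) (2,2) (2,3) (2,4) (3,2) (3,4) (4,2)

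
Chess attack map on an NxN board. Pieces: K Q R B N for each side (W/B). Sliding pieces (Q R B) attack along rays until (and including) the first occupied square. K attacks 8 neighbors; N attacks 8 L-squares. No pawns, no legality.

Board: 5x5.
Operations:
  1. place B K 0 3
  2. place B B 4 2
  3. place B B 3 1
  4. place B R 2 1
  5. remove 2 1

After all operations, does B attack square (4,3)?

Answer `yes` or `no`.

Op 1: place BK@(0,3)
Op 2: place BB@(4,2)
Op 3: place BB@(3,1)
Op 4: place BR@(2,1)
Op 5: remove (2,1)
Per-piece attacks for B:
  BK@(0,3): attacks (0,4) (0,2) (1,3) (1,4) (1,2)
  BB@(3,1): attacks (4,2) (4,0) (2,2) (1,3) (0,4) (2,0) [ray(1,1) blocked at (4,2)]
  BB@(4,2): attacks (3,3) (2,4) (3,1) [ray(-1,-1) blocked at (3,1)]
B attacks (4,3): no

Answer: no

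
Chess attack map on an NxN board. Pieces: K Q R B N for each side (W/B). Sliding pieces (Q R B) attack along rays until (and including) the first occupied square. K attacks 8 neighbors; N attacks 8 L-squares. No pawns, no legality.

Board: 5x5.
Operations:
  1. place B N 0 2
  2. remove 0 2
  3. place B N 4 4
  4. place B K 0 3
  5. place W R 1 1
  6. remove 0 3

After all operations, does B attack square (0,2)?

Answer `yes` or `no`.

Op 1: place BN@(0,2)
Op 2: remove (0,2)
Op 3: place BN@(4,4)
Op 4: place BK@(0,3)
Op 5: place WR@(1,1)
Op 6: remove (0,3)
Per-piece attacks for B:
  BN@(4,4): attacks (3,2) (2,3)
B attacks (0,2): no

Answer: no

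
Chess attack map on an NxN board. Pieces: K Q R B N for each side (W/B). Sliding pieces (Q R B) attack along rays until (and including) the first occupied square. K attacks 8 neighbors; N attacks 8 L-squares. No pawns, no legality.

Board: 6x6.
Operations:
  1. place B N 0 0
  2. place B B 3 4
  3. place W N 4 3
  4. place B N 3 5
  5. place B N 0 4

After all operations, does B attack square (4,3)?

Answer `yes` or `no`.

Answer: yes

Derivation:
Op 1: place BN@(0,0)
Op 2: place BB@(3,4)
Op 3: place WN@(4,3)
Op 4: place BN@(3,5)
Op 5: place BN@(0,4)
Per-piece attacks for B:
  BN@(0,0): attacks (1,2) (2,1)
  BN@(0,4): attacks (2,5) (1,2) (2,3)
  BB@(3,4): attacks (4,5) (4,3) (2,5) (2,3) (1,2) (0,1) [ray(1,-1) blocked at (4,3)]
  BN@(3,5): attacks (4,3) (5,4) (2,3) (1,4)
B attacks (4,3): yes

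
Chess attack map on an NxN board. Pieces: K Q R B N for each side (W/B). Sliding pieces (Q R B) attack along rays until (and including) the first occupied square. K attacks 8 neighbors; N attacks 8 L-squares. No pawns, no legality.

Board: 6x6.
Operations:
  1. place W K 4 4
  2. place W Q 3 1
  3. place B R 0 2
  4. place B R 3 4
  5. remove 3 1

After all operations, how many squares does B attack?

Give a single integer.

Answer: 17

Derivation:
Op 1: place WK@(4,4)
Op 2: place WQ@(3,1)
Op 3: place BR@(0,2)
Op 4: place BR@(3,4)
Op 5: remove (3,1)
Per-piece attacks for B:
  BR@(0,2): attacks (0,3) (0,4) (0,5) (0,1) (0,0) (1,2) (2,2) (3,2) (4,2) (5,2)
  BR@(3,4): attacks (3,5) (3,3) (3,2) (3,1) (3,0) (4,4) (2,4) (1,4) (0,4) [ray(1,0) blocked at (4,4)]
Union (17 distinct): (0,0) (0,1) (0,3) (0,4) (0,5) (1,2) (1,4) (2,2) (2,4) (3,0) (3,1) (3,2) (3,3) (3,5) (4,2) (4,4) (5,2)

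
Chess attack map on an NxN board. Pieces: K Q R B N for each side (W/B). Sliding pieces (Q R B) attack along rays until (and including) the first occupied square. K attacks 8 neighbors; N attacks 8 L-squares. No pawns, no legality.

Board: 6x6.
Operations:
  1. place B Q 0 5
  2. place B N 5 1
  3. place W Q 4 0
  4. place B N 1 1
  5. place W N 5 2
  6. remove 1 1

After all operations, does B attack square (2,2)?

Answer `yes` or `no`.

Op 1: place BQ@(0,5)
Op 2: place BN@(5,1)
Op 3: place WQ@(4,0)
Op 4: place BN@(1,1)
Op 5: place WN@(5,2)
Op 6: remove (1,1)
Per-piece attacks for B:
  BQ@(0,5): attacks (0,4) (0,3) (0,2) (0,1) (0,0) (1,5) (2,5) (3,5) (4,5) (5,5) (1,4) (2,3) (3,2) (4,1) (5,0)
  BN@(5,1): attacks (4,3) (3,2) (3,0)
B attacks (2,2): no

Answer: no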